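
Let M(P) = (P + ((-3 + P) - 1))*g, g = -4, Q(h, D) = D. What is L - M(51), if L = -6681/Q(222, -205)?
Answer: 87041/205 ≈ 424.59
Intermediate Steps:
M(P) = 16 - 8*P (M(P) = (P + ((-3 + P) - 1))*(-4) = (P + (-4 + P))*(-4) = (-4 + 2*P)*(-4) = 16 - 8*P)
L = 6681/205 (L = -6681/(-205) = -6681*(-1/205) = 6681/205 ≈ 32.590)
L - M(51) = 6681/205 - (16 - 8*51) = 6681/205 - (16 - 408) = 6681/205 - 1*(-392) = 6681/205 + 392 = 87041/205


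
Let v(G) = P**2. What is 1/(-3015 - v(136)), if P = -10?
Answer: -1/3115 ≈ -0.00032103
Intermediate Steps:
v(G) = 100 (v(G) = (-10)**2 = 100)
1/(-3015 - v(136)) = 1/(-3015 - 1*100) = 1/(-3015 - 100) = 1/(-3115) = -1/3115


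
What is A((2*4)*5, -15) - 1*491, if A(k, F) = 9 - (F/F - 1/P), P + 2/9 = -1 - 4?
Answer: -22710/47 ≈ -483.19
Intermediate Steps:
P = -47/9 (P = -2/9 + (-1 - 4) = -2/9 - 5 = -47/9 ≈ -5.2222)
A(k, F) = 367/47 (A(k, F) = 9 - (F/F - 1/(-47/9)) = 9 - (1 - 1*(-9/47)) = 9 - (1 + 9/47) = 9 - 1*56/47 = 9 - 56/47 = 367/47)
A((2*4)*5, -15) - 1*491 = 367/47 - 1*491 = 367/47 - 491 = -22710/47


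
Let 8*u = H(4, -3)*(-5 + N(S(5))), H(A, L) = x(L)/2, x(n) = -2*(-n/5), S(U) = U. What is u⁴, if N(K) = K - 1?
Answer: 81/2560000 ≈ 3.1641e-5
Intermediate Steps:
N(K) = -1 + K
x(n) = 2*n/5 (x(n) = -(-2)*n/5 = 2*n/5)
H(A, L) = L/5 (H(A, L) = (2*L/5)/2 = (2*L/5)*(½) = L/5)
u = 3/40 (u = (((⅕)*(-3))*(-5 + (-1 + 5)))/8 = (-3*(-5 + 4)/5)/8 = (-⅗*(-1))/8 = (⅛)*(⅗) = 3/40 ≈ 0.075000)
u⁴ = (3/40)⁴ = 81/2560000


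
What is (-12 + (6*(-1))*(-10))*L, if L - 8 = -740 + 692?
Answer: -1920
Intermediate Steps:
L = -40 (L = 8 + (-740 + 692) = 8 - 48 = -40)
(-12 + (6*(-1))*(-10))*L = (-12 + (6*(-1))*(-10))*(-40) = (-12 - 6*(-10))*(-40) = (-12 + 60)*(-40) = 48*(-40) = -1920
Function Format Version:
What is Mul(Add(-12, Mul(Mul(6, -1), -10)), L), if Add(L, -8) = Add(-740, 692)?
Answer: -1920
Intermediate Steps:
L = -40 (L = Add(8, Add(-740, 692)) = Add(8, -48) = -40)
Mul(Add(-12, Mul(Mul(6, -1), -10)), L) = Mul(Add(-12, Mul(Mul(6, -1), -10)), -40) = Mul(Add(-12, Mul(-6, -10)), -40) = Mul(Add(-12, 60), -40) = Mul(48, -40) = -1920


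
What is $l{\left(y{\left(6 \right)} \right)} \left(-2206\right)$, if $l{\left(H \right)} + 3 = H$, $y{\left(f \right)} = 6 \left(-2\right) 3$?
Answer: $86034$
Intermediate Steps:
$y{\left(f \right)} = -36$ ($y{\left(f \right)} = \left(-12\right) 3 = -36$)
$l{\left(H \right)} = -3 + H$
$l{\left(y{\left(6 \right)} \right)} \left(-2206\right) = \left(-3 - 36\right) \left(-2206\right) = \left(-39\right) \left(-2206\right) = 86034$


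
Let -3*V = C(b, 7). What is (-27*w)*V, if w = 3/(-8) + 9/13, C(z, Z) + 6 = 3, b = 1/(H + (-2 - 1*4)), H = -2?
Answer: -891/104 ≈ -8.5673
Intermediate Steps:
b = -⅛ (b = 1/(-2 + (-2 - 1*4)) = 1/(-2 + (-2 - 4)) = 1/(-2 - 6) = 1/(-8) = -⅛ ≈ -0.12500)
C(z, Z) = -3 (C(z, Z) = -6 + 3 = -3)
V = 1 (V = -⅓*(-3) = 1)
w = 33/104 (w = 3*(-⅛) + 9*(1/13) = -3/8 + 9/13 = 33/104 ≈ 0.31731)
(-27*w)*V = -27*33/104*1 = -891/104*1 = -891/104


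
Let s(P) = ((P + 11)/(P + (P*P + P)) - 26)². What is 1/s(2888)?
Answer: 69661057542400/47089616716019241 ≈ 0.0014793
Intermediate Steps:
s(P) = (-26 + (11 + P)/(P² + 2*P))² (s(P) = ((11 + P)/(P + (P² + P)) - 26)² = ((11 + P)/(P + (P + P²)) - 26)² = ((11 + P)/(P² + 2*P) - 26)² = (-26 + (11 + P)/(P² + 2*P))²)
1/s(2888) = 1/((-11 + 26*2888² + 51*2888)²/(2888²*(2 + 2888)²)) = 1/((1/8340544)*(-11 + 26*8340544 + 147288)²/2890²) = 1/((1/8340544)*(1/8352100)*(-11 + 216854144 + 147288)²) = 1/((1/8340544)*(1/8352100)*217001421²) = 1/((1/8340544)*(1/8352100)*47089616716019241) = 1/(47089616716019241/69661057542400) = 69661057542400/47089616716019241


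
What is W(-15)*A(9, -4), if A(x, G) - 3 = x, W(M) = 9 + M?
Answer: -72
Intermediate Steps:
A(x, G) = 3 + x
W(-15)*A(9, -4) = (9 - 15)*(3 + 9) = -6*12 = -72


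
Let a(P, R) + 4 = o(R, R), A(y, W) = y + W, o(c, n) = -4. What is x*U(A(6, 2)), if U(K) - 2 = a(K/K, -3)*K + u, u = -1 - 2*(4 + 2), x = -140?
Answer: 10500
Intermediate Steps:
A(y, W) = W + y
u = -13 (u = -1 - 2*6 = -1 - 12 = -13)
a(P, R) = -8 (a(P, R) = -4 - 4 = -8)
U(K) = -11 - 8*K (U(K) = 2 + (-8*K - 13) = 2 + (-13 - 8*K) = -11 - 8*K)
x*U(A(6, 2)) = -140*(-11 - 8*(2 + 6)) = -140*(-11 - 8*8) = -140*(-11 - 64) = -140*(-75) = 10500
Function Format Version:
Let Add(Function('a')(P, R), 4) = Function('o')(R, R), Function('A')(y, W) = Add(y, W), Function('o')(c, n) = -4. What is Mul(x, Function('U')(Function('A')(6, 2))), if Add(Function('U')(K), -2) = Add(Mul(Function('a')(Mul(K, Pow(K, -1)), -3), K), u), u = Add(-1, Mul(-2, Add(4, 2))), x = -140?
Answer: 10500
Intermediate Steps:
Function('A')(y, W) = Add(W, y)
u = -13 (u = Add(-1, Mul(-2, 6)) = Add(-1, -12) = -13)
Function('a')(P, R) = -8 (Function('a')(P, R) = Add(-4, -4) = -8)
Function('U')(K) = Add(-11, Mul(-8, K)) (Function('U')(K) = Add(2, Add(Mul(-8, K), -13)) = Add(2, Add(-13, Mul(-8, K))) = Add(-11, Mul(-8, K)))
Mul(x, Function('U')(Function('A')(6, 2))) = Mul(-140, Add(-11, Mul(-8, Add(2, 6)))) = Mul(-140, Add(-11, Mul(-8, 8))) = Mul(-140, Add(-11, -64)) = Mul(-140, -75) = 10500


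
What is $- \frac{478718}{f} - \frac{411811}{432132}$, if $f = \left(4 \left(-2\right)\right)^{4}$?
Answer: $- \frac{26069518079}{221251584} \approx -117.83$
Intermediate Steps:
$f = 4096$ ($f = \left(-8\right)^{4} = 4096$)
$- \frac{478718}{f} - \frac{411811}{432132} = - \frac{478718}{4096} - \frac{411811}{432132} = \left(-478718\right) \frac{1}{4096} - \frac{411811}{432132} = - \frac{239359}{2048} - \frac{411811}{432132} = - \frac{26069518079}{221251584}$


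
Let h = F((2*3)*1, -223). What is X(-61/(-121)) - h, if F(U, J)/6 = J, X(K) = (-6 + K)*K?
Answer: 19549093/14641 ≈ 1335.2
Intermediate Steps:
X(K) = K*(-6 + K)
F(U, J) = 6*J
h = -1338 (h = 6*(-223) = -1338)
X(-61/(-121)) - h = (-61/(-121))*(-6 - 61/(-121)) - 1*(-1338) = (-61*(-1/121))*(-6 - 61*(-1/121)) + 1338 = 61*(-6 + 61/121)/121 + 1338 = (61/121)*(-665/121) + 1338 = -40565/14641 + 1338 = 19549093/14641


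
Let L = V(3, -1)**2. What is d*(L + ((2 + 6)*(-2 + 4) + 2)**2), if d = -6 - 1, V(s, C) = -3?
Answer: -2331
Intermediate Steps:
d = -7
L = 9 (L = (-3)**2 = 9)
d*(L + ((2 + 6)*(-2 + 4) + 2)**2) = -7*(9 + ((2 + 6)*(-2 + 4) + 2)**2) = -7*(9 + (8*2 + 2)**2) = -7*(9 + (16 + 2)**2) = -7*(9 + 18**2) = -7*(9 + 324) = -7*333 = -2331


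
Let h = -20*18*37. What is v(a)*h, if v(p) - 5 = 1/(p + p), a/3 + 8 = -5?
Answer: -863580/13 ≈ -66429.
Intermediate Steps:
a = -39 (a = -24 + 3*(-5) = -24 - 15 = -39)
h = -13320 (h = -360*37 = -13320)
v(p) = 5 + 1/(2*p) (v(p) = 5 + 1/(p + p) = 5 + 1/(2*p))
v(a)*h = (5 + (1/2)/(-39))*(-13320) = (5 + (1/2)*(-1/39))*(-13320) = (5 - 1/78)*(-13320) = (389/78)*(-13320) = -863580/13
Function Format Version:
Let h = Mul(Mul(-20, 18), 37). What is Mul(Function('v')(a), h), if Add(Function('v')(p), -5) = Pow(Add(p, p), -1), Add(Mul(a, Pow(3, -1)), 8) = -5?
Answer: Rational(-863580, 13) ≈ -66429.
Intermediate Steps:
a = -39 (a = Add(-24, Mul(3, -5)) = Add(-24, -15) = -39)
h = -13320 (h = Mul(-360, 37) = -13320)
Function('v')(p) = Add(5, Mul(Rational(1, 2), Pow(p, -1))) (Function('v')(p) = Add(5, Pow(Add(p, p), -1)) = Add(5, Pow(Mul(2, p), -1)) = Add(5, Mul(Rational(1, 2), Pow(p, -1))))
Mul(Function('v')(a), h) = Mul(Add(5, Mul(Rational(1, 2), Pow(-39, -1))), -13320) = Mul(Add(5, Mul(Rational(1, 2), Rational(-1, 39))), -13320) = Mul(Add(5, Rational(-1, 78)), -13320) = Mul(Rational(389, 78), -13320) = Rational(-863580, 13)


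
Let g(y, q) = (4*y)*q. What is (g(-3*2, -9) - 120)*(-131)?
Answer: -12576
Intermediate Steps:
g(y, q) = 4*q*y
(g(-3*2, -9) - 120)*(-131) = (4*(-9)*(-3*2) - 120)*(-131) = (4*(-9)*(-6) - 120)*(-131) = (216 - 120)*(-131) = 96*(-131) = -12576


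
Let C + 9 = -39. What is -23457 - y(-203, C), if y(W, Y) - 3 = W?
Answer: -23257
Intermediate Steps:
C = -48 (C = -9 - 39 = -48)
y(W, Y) = 3 + W
-23457 - y(-203, C) = -23457 - (3 - 203) = -23457 - 1*(-200) = -23457 + 200 = -23257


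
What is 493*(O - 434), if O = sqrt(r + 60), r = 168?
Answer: -213962 + 986*sqrt(57) ≈ -2.0652e+5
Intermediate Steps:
O = 2*sqrt(57) (O = sqrt(168 + 60) = sqrt(228) = 2*sqrt(57) ≈ 15.100)
493*(O - 434) = 493*(2*sqrt(57) - 434) = 493*(-434 + 2*sqrt(57)) = -213962 + 986*sqrt(57)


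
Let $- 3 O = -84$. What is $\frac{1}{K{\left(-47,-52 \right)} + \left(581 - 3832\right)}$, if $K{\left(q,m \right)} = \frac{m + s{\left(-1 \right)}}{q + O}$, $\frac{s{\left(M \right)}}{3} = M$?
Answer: $- \frac{19}{61714} \approx -0.00030787$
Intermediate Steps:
$s{\left(M \right)} = 3 M$
$O = 28$ ($O = \left(- \frac{1}{3}\right) \left(-84\right) = 28$)
$K{\left(q,m \right)} = \frac{-3 + m}{28 + q}$ ($K{\left(q,m \right)} = \frac{m + 3 \left(-1\right)}{q + 28} = \frac{m - 3}{28 + q} = \frac{-3 + m}{28 + q}$)
$\frac{1}{K{\left(-47,-52 \right)} + \left(581 - 3832\right)} = \frac{1}{\frac{-3 - 52}{28 - 47} + \left(581 - 3832\right)} = \frac{1}{\frac{1}{-19} \left(-55\right) - 3251} = \frac{1}{\left(- \frac{1}{19}\right) \left(-55\right) - 3251} = \frac{1}{\frac{55}{19} - 3251} = \frac{1}{- \frac{61714}{19}} = - \frac{19}{61714}$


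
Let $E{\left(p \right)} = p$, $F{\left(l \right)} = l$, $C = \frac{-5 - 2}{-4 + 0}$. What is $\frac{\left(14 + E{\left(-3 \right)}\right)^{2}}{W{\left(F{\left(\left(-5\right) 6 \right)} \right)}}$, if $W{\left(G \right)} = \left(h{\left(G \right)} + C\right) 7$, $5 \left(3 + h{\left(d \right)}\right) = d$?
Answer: $- \frac{484}{203} \approx -2.3842$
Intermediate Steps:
$h{\left(d \right)} = -3 + \frac{d}{5}$
$C = \frac{7}{4}$ ($C = - \frac{7}{-4} = \left(-7\right) \left(- \frac{1}{4}\right) = \frac{7}{4} \approx 1.75$)
$W{\left(G \right)} = - \frac{35}{4} + \frac{7 G}{5}$ ($W{\left(G \right)} = \left(\left(-3 + \frac{G}{5}\right) + \frac{7}{4}\right) 7 = \left(- \frac{5}{4} + \frac{G}{5}\right) 7 = - \frac{35}{4} + \frac{7 G}{5}$)
$\frac{\left(14 + E{\left(-3 \right)}\right)^{2}}{W{\left(F{\left(\left(-5\right) 6 \right)} \right)}} = \frac{\left(14 - 3\right)^{2}}{- \frac{35}{4} + \frac{7 \left(\left(-5\right) 6\right)}{5}} = \frac{11^{2}}{- \frac{35}{4} + \frac{7}{5} \left(-30\right)} = \frac{121}{- \frac{35}{4} - 42} = \frac{121}{- \frac{203}{4}} = 121 \left(- \frac{4}{203}\right) = - \frac{484}{203}$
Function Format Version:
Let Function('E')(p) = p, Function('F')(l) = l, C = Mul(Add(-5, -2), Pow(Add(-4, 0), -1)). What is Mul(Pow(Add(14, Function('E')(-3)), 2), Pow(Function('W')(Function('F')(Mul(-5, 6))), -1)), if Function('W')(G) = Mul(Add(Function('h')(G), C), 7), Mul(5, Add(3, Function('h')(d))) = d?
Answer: Rational(-484, 203) ≈ -2.3842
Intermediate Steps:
Function('h')(d) = Add(-3, Mul(Rational(1, 5), d))
C = Rational(7, 4) (C = Mul(-7, Pow(-4, -1)) = Mul(-7, Rational(-1, 4)) = Rational(7, 4) ≈ 1.7500)
Function('W')(G) = Add(Rational(-35, 4), Mul(Rational(7, 5), G)) (Function('W')(G) = Mul(Add(Add(-3, Mul(Rational(1, 5), G)), Rational(7, 4)), 7) = Mul(Add(Rational(-5, 4), Mul(Rational(1, 5), G)), 7) = Add(Rational(-35, 4), Mul(Rational(7, 5), G)))
Mul(Pow(Add(14, Function('E')(-3)), 2), Pow(Function('W')(Function('F')(Mul(-5, 6))), -1)) = Mul(Pow(Add(14, -3), 2), Pow(Add(Rational(-35, 4), Mul(Rational(7, 5), Mul(-5, 6))), -1)) = Mul(Pow(11, 2), Pow(Add(Rational(-35, 4), Mul(Rational(7, 5), -30)), -1)) = Mul(121, Pow(Add(Rational(-35, 4), -42), -1)) = Mul(121, Pow(Rational(-203, 4), -1)) = Mul(121, Rational(-4, 203)) = Rational(-484, 203)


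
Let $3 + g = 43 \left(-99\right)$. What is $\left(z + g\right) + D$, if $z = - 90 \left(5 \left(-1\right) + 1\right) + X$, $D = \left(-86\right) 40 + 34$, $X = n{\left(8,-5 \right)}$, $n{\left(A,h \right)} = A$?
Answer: $-7298$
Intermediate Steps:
$X = 8$
$D = -3406$ ($D = -3440 + 34 = -3406$)
$g = -4260$ ($g = -3 + 43 \left(-99\right) = -3 - 4257 = -4260$)
$z = 368$ ($z = - 90 \left(5 \left(-1\right) + 1\right) + 8 = - 90 \left(-5 + 1\right) + 8 = \left(-90\right) \left(-4\right) + 8 = 360 + 8 = 368$)
$\left(z + g\right) + D = \left(368 - 4260\right) - 3406 = -3892 - 3406 = -7298$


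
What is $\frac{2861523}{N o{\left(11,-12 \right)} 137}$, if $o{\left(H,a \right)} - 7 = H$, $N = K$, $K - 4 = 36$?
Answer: $\frac{317947}{10960} \approx 29.01$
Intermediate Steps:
$K = 40$ ($K = 4 + 36 = 40$)
$N = 40$
$o{\left(H,a \right)} = 7 + H$
$\frac{2861523}{N o{\left(11,-12 \right)} 137} = \frac{2861523}{40 \left(7 + 11\right) 137} = \frac{2861523}{40 \cdot 18 \cdot 137} = \frac{2861523}{720 \cdot 137} = \frac{2861523}{98640} = 2861523 \cdot \frac{1}{98640} = \frac{317947}{10960}$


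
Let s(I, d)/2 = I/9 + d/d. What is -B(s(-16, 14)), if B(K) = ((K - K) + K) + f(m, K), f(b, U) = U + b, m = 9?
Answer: -53/9 ≈ -5.8889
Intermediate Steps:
s(I, d) = 2 + 2*I/9 (s(I, d) = 2*(I/9 + d/d) = 2*(I*(1/9) + 1) = 2*(I/9 + 1) = 2*(1 + I/9) = 2 + 2*I/9)
B(K) = 9 + 2*K (B(K) = ((K - K) + K) + (K + 9) = (0 + K) + (9 + K) = K + (9 + K) = 9 + 2*K)
-B(s(-16, 14)) = -(9 + 2*(2 + (2/9)*(-16))) = -(9 + 2*(2 - 32/9)) = -(9 + 2*(-14/9)) = -(9 - 28/9) = -1*53/9 = -53/9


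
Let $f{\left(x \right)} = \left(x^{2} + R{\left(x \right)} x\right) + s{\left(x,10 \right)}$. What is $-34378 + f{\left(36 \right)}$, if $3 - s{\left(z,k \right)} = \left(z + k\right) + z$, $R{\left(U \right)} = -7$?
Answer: $-33413$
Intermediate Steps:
$s{\left(z,k \right)} = 3 - k - 2 z$ ($s{\left(z,k \right)} = 3 - \left(\left(z + k\right) + z\right) = 3 - \left(\left(k + z\right) + z\right) = 3 - \left(k + 2 z\right) = 3 - k - 2 z$)
$f{\left(x \right)} = -7 + x^{2} - 9 x$ ($f{\left(x \right)} = \left(x^{2} - 7 x\right) - \left(7 + 2 x\right) = -7 + x^{2} - 9 x$)
$-34378 + f{\left(36 \right)} = -34378 - \left(331 - 1296\right) = -34378 - -965 = -34378 + 965 = -33413$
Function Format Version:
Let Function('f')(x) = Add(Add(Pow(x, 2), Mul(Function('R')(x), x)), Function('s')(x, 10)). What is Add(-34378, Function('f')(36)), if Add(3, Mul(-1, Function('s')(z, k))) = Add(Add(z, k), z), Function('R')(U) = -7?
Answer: -33413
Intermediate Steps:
Function('s')(z, k) = Add(3, Mul(-1, k), Mul(-2, z)) (Function('s')(z, k) = Add(3, Mul(-1, Add(Add(z, k), z))) = Add(3, Mul(-1, Add(Add(k, z), z))) = Add(3, Mul(-1, Add(k, Mul(2, z)))) = Add(3, Add(Mul(-1, k), Mul(-2, z))) = Add(3, Mul(-1, k), Mul(-2, z)))
Function('f')(x) = Add(-7, Pow(x, 2), Mul(-9, x)) (Function('f')(x) = Add(Add(Pow(x, 2), Mul(-7, x)), Add(3, Mul(-1, 10), Mul(-2, x))) = Add(Add(Pow(x, 2), Mul(-7, x)), Add(3, -10, Mul(-2, x))) = Add(Add(Pow(x, 2), Mul(-7, x)), Add(-7, Mul(-2, x))) = Add(-7, Pow(x, 2), Mul(-9, x)))
Add(-34378, Function('f')(36)) = Add(-34378, Add(-7, Pow(36, 2), Mul(-9, 36))) = Add(-34378, Add(-7, 1296, -324)) = Add(-34378, 965) = -33413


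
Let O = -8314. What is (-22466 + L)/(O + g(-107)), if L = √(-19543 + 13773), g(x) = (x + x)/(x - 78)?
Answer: 2078105/768938 - 185*I*√5770/1537876 ≈ 2.7026 - 0.0091377*I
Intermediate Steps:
g(x) = 2*x/(-78 + x) (g(x) = (2*x)/(-78 + x) = 2*x/(-78 + x))
L = I*√5770 (L = √(-5770) = I*√5770 ≈ 75.961*I)
(-22466 + L)/(O + g(-107)) = (-22466 + I*√5770)/(-8314 + 2*(-107)/(-78 - 107)) = (-22466 + I*√5770)/(-8314 + 2*(-107)/(-185)) = (-22466 + I*√5770)/(-8314 + 2*(-107)*(-1/185)) = (-22466 + I*√5770)/(-8314 + 214/185) = (-22466 + I*√5770)/(-1537876/185) = (-22466 + I*√5770)*(-185/1537876) = 2078105/768938 - 185*I*√5770/1537876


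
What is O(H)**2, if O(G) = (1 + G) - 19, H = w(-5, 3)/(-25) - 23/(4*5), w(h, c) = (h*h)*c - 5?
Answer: 192721/400 ≈ 481.80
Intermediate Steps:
w(h, c) = -5 + c*h**2 (w(h, c) = h**2*c - 5 = c*h**2 - 5 = -5 + c*h**2)
H = -79/20 (H = (-5 + 3*(-5)**2)/(-25) - 23/(4*5) = (-5 + 3*25)*(-1/25) - 23/20 = (-5 + 75)*(-1/25) - 23*1/20 = 70*(-1/25) - 23/20 = -14/5 - 23/20 = -79/20 ≈ -3.9500)
O(G) = -18 + G
O(H)**2 = (-18 - 79/20)**2 = (-439/20)**2 = 192721/400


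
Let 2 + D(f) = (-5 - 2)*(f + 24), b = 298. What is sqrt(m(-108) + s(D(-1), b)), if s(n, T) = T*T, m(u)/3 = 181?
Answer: sqrt(89347) ≈ 298.91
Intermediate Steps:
m(u) = 543 (m(u) = 3*181 = 543)
D(f) = -170 - 7*f (D(f) = -2 + (-5 - 2)*(f + 24) = -2 - 7*(24 + f) = -2 + (-168 - 7*f) = -170 - 7*f)
s(n, T) = T**2
sqrt(m(-108) + s(D(-1), b)) = sqrt(543 + 298**2) = sqrt(543 + 88804) = sqrt(89347)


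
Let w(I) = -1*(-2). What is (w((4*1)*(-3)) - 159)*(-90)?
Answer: 14130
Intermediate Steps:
w(I) = 2
(w((4*1)*(-3)) - 159)*(-90) = (2 - 159)*(-90) = -157*(-90) = 14130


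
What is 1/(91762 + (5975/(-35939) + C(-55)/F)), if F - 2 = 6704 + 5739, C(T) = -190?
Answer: 4708009/432015467255 ≈ 1.0898e-5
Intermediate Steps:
F = 12445 (F = 2 + (6704 + 5739) = 2 + 12443 = 12445)
1/(91762 + (5975/(-35939) + C(-55)/F)) = 1/(91762 + (5975/(-35939) - 190/12445)) = 1/(91762 + (5975*(-1/35939) - 190*1/12445)) = 1/(91762 + (-5975/35939 - 2/131)) = 1/(91762 - 854603/4708009) = 1/(432015467255/4708009) = 4708009/432015467255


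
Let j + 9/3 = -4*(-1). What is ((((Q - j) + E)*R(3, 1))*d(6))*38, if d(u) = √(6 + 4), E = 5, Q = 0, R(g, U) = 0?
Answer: 0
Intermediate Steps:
j = 1 (j = -3 - 4*(-1) = -3 + 4 = 1)
d(u) = √10
((((Q - j) + E)*R(3, 1))*d(6))*38 = ((((0 - 1*1) + 5)*0)*√10)*38 = ((((0 - 1) + 5)*0)*√10)*38 = (((-1 + 5)*0)*√10)*38 = ((4*0)*√10)*38 = (0*√10)*38 = 0*38 = 0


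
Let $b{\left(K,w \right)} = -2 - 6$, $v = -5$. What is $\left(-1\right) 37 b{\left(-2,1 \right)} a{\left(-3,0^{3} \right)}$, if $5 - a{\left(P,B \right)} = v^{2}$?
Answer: $-5920$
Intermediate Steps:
$b{\left(K,w \right)} = -8$ ($b{\left(K,w \right)} = -2 - 6 = -8$)
$a{\left(P,B \right)} = -20$ ($a{\left(P,B \right)} = 5 - \left(-5\right)^{2} = 5 - 25 = -20$)
$\left(-1\right) 37 b{\left(-2,1 \right)} a{\left(-3,0^{3} \right)} = \left(-1\right) 37 \left(-8\right) \left(-20\right) = \left(-37\right) \left(-8\right) \left(-20\right) = 296 \left(-20\right) = -5920$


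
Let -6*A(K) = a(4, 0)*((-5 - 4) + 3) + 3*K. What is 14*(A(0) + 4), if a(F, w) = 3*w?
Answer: 56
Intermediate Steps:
A(K) = -K/2 (A(K) = -((3*0)*((-5 - 4) + 3) + 3*K)/6 = -(0*(-9 + 3) + 3*K)/6 = -(0*(-6) + 3*K)/6 = -(0 + 3*K)/6 = -K/2)
14*(A(0) + 4) = 14*(-½*0 + 4) = 14*(0 + 4) = 14*4 = 56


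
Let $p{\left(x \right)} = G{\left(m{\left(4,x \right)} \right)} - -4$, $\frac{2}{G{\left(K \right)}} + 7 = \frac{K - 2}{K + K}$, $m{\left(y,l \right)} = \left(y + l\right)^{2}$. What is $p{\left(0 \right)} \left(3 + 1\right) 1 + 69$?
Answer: $\frac{8797}{105} \approx 83.781$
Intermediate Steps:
$m{\left(y,l \right)} = \left(l + y\right)^{2}$
$G{\left(K \right)} = \frac{2}{-7 + \frac{-2 + K}{2 K}}$ ($G{\left(K \right)} = \frac{2}{-7 + \frac{K - 2}{K + K}} = \frac{2}{-7 + \frac{-2 + K}{2 K}}$)
$p{\left(x \right)} = 4 - \frac{4 \left(4 + x\right)^{2}}{2 + 13 \left(4 + x\right)^{2}}$ ($p{\left(x \right)} = - \frac{4 \left(x + 4\right)^{2}}{2 + 13 \left(x + 4\right)^{2}} - -4 = - \frac{4 \left(4 + x\right)^{2}}{2 + 13 \left(4 + x\right)^{2}} + 4 = 4 - \frac{4 \left(4 + x\right)^{2}}{2 + 13 \left(4 + x\right)^{2}}$)
$p{\left(0 \right)} \left(3 + 1\right) 1 + 69 = \frac{8 \left(1 + 6 \left(4 + 0\right)^{2}\right)}{2 + 13 \left(4 + 0\right)^{2}} \left(3 + 1\right) 1 + 69 = \frac{8 \left(1 + 6 \cdot 4^{2}\right)}{2 + 13 \cdot 4^{2}} \cdot 4 \cdot 1 + 69 = \frac{8 \left(1 + 6 \cdot 16\right)}{2 + 13 \cdot 16} \cdot 4 + 69 = \frac{8 \left(1 + 96\right)}{2 + 208} \cdot 4 + 69 = 8 \cdot \frac{1}{210} \cdot 97 \cdot 4 + 69 = \frac{388}{105} \cdot 4 + 69 = \frac{1552}{105} + 69 = \frac{8797}{105}$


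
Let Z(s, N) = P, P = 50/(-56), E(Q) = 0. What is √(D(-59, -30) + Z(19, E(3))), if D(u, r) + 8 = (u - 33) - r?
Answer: I*√13895/14 ≈ 8.4198*I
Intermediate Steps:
D(u, r) = -41 + u - r (D(u, r) = -8 + ((u - 33) - r) = -8 + ((-33 + u) - r) = -8 + (-33 + u - r) = -41 + u - r)
P = -25/28 (P = 50*(-1/56) = -25/28 ≈ -0.89286)
Z(s, N) = -25/28
√(D(-59, -30) + Z(19, E(3))) = √((-41 - 59 - 1*(-30)) - 25/28) = √((-41 - 59 + 30) - 25/28) = √(-70 - 25/28) = √(-1985/28) = I*√13895/14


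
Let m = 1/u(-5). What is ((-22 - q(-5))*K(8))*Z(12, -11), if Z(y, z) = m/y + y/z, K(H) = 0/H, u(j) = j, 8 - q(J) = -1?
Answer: 0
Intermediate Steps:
q(J) = 9 (q(J) = 8 - 1*(-1) = 8 + 1 = 9)
K(H) = 0
m = -⅕ (m = 1/(-5) = -⅕ ≈ -0.20000)
Z(y, z) = -1/(5*y) + y/z
((-22 - q(-5))*K(8))*Z(12, -11) = ((-22 - 1*9)*0)*(-⅕/12 + 12/(-11)) = ((-22 - 9)*0)*(-⅕*1/12 + 12*(-1/11)) = (-31*0)*(-1/60 - 12/11) = 0*(-731/660) = 0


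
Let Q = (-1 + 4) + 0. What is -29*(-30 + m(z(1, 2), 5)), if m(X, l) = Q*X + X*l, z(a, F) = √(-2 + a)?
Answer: 870 - 232*I ≈ 870.0 - 232.0*I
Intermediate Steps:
Q = 3 (Q = 3 + 0 = 3)
m(X, l) = 3*X + X*l
-29*(-30 + m(z(1, 2), 5)) = -29*(-30 + √(-2 + 1)*(3 + 5)) = -29*(-30 + √(-1)*8) = -29*(-30 + I*8) = -29*(-30 + 8*I) = 870 - 232*I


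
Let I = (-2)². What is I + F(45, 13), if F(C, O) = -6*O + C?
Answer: -29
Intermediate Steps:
F(C, O) = C - 6*O
I = 4
I + F(45, 13) = 4 + (45 - 6*13) = 4 + (45 - 78) = 4 - 33 = -29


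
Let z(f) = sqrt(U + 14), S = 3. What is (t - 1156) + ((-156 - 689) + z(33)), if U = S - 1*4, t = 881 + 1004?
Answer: -116 + sqrt(13) ≈ -112.39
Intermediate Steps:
t = 1885
U = -1 (U = 3 - 1*4 = 3 - 4 = -1)
z(f) = sqrt(13) (z(f) = sqrt(-1 + 14) = sqrt(13))
(t - 1156) + ((-156 - 689) + z(33)) = (1885 - 1156) + ((-156 - 689) + sqrt(13)) = 729 + (-845 + sqrt(13)) = -116 + sqrt(13)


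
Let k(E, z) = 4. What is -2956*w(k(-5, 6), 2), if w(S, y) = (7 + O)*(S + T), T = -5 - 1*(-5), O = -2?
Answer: -59120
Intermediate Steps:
T = 0 (T = -5 + 5 = 0)
w(S, y) = 5*S (w(S, y) = (7 - 2)*(S + 0) = 5*S)
-2956*w(k(-5, 6), 2) = -14780*4 = -2956*20 = -59120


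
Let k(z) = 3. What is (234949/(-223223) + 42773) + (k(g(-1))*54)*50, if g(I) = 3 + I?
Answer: 79411110/1561 ≈ 50872.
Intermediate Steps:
(234949/(-223223) + 42773) + (k(g(-1))*54)*50 = (234949/(-223223) + 42773) + (3*54)*50 = (234949*(-1/223223) + 42773) + 162*50 = (-1643/1561 + 42773) + 8100 = 66767010/1561 + 8100 = 79411110/1561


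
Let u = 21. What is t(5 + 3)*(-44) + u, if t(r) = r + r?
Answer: -683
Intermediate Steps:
t(r) = 2*r
t(5 + 3)*(-44) + u = (2*(5 + 3))*(-44) + 21 = (2*8)*(-44) + 21 = 16*(-44) + 21 = -704 + 21 = -683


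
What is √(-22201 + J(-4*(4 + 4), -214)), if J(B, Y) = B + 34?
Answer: I*√22199 ≈ 148.99*I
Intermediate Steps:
J(B, Y) = 34 + B
√(-22201 + J(-4*(4 + 4), -214)) = √(-22201 + (34 - 4*(4 + 4))) = √(-22201 + (34 - 4*8)) = √(-22201 + (34 - 32)) = √(-22201 + 2) = √(-22199) = I*√22199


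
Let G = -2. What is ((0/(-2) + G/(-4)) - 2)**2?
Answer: 9/4 ≈ 2.2500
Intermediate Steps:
((0/(-2) + G/(-4)) - 2)**2 = ((0/(-2) - 2/(-4)) - 2)**2 = ((0*(-1/2) - 2*(-1/4)) - 2)**2 = ((0 + 1/2) - 2)**2 = (1/2 - 2)**2 = (-3/2)**2 = 9/4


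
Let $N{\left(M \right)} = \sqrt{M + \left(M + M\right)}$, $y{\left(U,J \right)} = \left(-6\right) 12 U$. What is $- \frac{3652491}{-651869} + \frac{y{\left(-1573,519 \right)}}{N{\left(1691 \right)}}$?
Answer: $\frac{3652491}{651869} + \frac{37752 \sqrt{5073}}{1691} \approx 1595.7$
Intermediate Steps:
$y{\left(U,J \right)} = - 72 U$
$N{\left(M \right)} = \sqrt{3} \sqrt{M}$ ($N{\left(M \right)} = \sqrt{M + 2 M} = \sqrt{3 M} = \sqrt{3} \sqrt{M}$)
$- \frac{3652491}{-651869} + \frac{y{\left(-1573,519 \right)}}{N{\left(1691 \right)}} = - \frac{3652491}{-651869} + \frac{\left(-72\right) \left(-1573\right)}{\sqrt{3} \sqrt{1691}} = \left(-3652491\right) \left(- \frac{1}{651869}\right) + \frac{113256}{\sqrt{5073}} = \frac{3652491}{651869} + 113256 \frac{\sqrt{5073}}{5073} = \frac{3652491}{651869} + \frac{37752 \sqrt{5073}}{1691}$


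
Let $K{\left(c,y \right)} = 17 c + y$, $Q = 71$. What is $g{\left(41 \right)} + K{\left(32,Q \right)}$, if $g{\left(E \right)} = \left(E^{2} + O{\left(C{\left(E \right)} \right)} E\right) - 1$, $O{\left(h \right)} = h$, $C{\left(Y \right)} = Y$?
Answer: $3976$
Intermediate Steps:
$g{\left(E \right)} = -1 + 2 E^{2}$ ($g{\left(E \right)} = \left(E^{2} + E E\right) - 1 = \left(E^{2} + E^{2}\right) - 1 = 2 E^{2} - 1 = -1 + 2 E^{2}$)
$K{\left(c,y \right)} = y + 17 c$
$g{\left(41 \right)} + K{\left(32,Q \right)} = \left(-1 + 2 \cdot 41^{2}\right) + \left(71 + 17 \cdot 32\right) = \left(-1 + 2 \cdot 1681\right) + \left(71 + 544\right) = \left(-1 + 3362\right) + 615 = 3361 + 615 = 3976$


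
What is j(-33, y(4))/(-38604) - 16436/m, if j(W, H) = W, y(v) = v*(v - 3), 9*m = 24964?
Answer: -475802857/80309188 ≈ -5.9246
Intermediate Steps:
m = 24964/9 (m = (⅑)*24964 = 24964/9 ≈ 2773.8)
y(v) = v*(-3 + v)
j(-33, y(4))/(-38604) - 16436/m = -33/(-38604) - 16436/24964/9 = -33*(-1/38604) - 16436*9/24964 = 11/12868 - 36981/6241 = -475802857/80309188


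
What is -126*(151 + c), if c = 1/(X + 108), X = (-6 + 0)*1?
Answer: -323463/17 ≈ -19027.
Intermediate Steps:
X = -6 (X = -6*1 = -6)
c = 1/102 (c = 1/(-6 + 108) = 1/102 ≈ 0.0098039)
-126*(151 + c) = -126*(151 + 1/102) = -126*15403/102 = -323463/17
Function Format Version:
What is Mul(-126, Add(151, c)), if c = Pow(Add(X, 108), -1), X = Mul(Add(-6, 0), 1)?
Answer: Rational(-323463, 17) ≈ -19027.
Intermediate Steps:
X = -6 (X = Mul(-6, 1) = -6)
c = Rational(1, 102) (c = Pow(Add(-6, 108), -1) = Pow(102, -1) = Rational(1, 102) ≈ 0.0098039)
Mul(-126, Add(151, c)) = Mul(-126, Add(151, Rational(1, 102))) = Mul(-126, Rational(15403, 102)) = Rational(-323463, 17)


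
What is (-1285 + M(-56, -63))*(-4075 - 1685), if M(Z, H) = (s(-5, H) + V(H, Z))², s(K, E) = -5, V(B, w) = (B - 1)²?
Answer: -96393576960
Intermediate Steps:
V(B, w) = (-1 + B)²
M(Z, H) = (-5 + (-1 + H)²)²
(-1285 + M(-56, -63))*(-4075 - 1685) = (-1285 + (-5 + (-1 - 63)²)²)*(-4075 - 1685) = (-1285 + (-5 + (-64)²)²)*(-5760) = (-1285 + (-5 + 4096)²)*(-5760) = (-1285 + 4091²)*(-5760) = (-1285 + 16736281)*(-5760) = 16734996*(-5760) = -96393576960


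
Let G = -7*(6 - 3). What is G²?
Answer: 441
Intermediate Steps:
G = -21 (G = -7*3 = -21)
G² = (-21)² = 441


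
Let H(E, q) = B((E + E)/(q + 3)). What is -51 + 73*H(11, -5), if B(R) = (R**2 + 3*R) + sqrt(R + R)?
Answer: 6373 + 73*I*sqrt(22) ≈ 6373.0 + 342.4*I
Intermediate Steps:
B(R) = R**2 + 3*R + sqrt(2)*sqrt(R) (B(R) = (R**2 + 3*R) + sqrt(2*R) = (R**2 + 3*R) + sqrt(2)*sqrt(R) = R**2 + 3*R + sqrt(2)*sqrt(R))
H(E, q) = 2*sqrt(E/(3 + q)) + 4*E**2/(3 + q)**2 + 6*E/(3 + q) (H(E, q) = ((E + E)/(q + 3))**2 + 3*((E + E)/(q + 3)) + sqrt(2)*sqrt((E + E)/(q + 3)) = ((2*E)/(3 + q))**2 + 3*((2*E)/(3 + q)) + sqrt(2)*sqrt((2*E)/(3 + q)) = (2*E/(3 + q))**2 + 3*(2*E/(3 + q)) + sqrt(2)*sqrt(2*E/(3 + q)) = 4*E**2/(3 + q)**2 + 6*E/(3 + q) + sqrt(2)*(sqrt(2)*sqrt(E/(3 + q))) = 4*E**2/(3 + q)**2 + 6*E/(3 + q) + 2*sqrt(E/(3 + q)) = 2*sqrt(E/(3 + q)) + 4*E**2/(3 + q)**2 + 6*E/(3 + q))
-51 + 73*H(11, -5) = -51 + 73*(2*(2*11**2 + sqrt(11/(3 - 5))*(3 - 5)**2 + 3*11*(3 - 5))/(3 - 5)**2) = -51 + 73*(2*(2*121 + sqrt(11/(-2))*(-2)**2 + 3*11*(-2))/(-2)**2) = -51 + 73*(2*(1/4)*(242 + sqrt(11*(-1/2))*4 - 66)) = -51 + 73*(2*(1/4)*(242 + sqrt(-11/2)*4 - 66)) = -51 + 73*(2*(1/4)*(242 + (I*sqrt(22)/2)*4 - 66)) = -51 + 73*(2*(1/4)*(242 + 2*I*sqrt(22) - 66)) = -51 + 73*(2*(1/4)*(176 + 2*I*sqrt(22))) = -51 + 73*(88 + I*sqrt(22)) = -51 + (6424 + 73*I*sqrt(22)) = 6373 + 73*I*sqrt(22)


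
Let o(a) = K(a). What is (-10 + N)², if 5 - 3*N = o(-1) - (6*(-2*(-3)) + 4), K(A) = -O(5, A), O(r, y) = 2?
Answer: 289/9 ≈ 32.111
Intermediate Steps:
K(A) = -2 (K(A) = -1*2 = -2)
o(a) = -2
N = 47/3 (N = 5/3 - (-2 - (6*(-2*(-3)) + 4))/3 = 5/3 - (-2 - (6*6 + 4))/3 = 5/3 - (-2 - (36 + 4))/3 = 5/3 - (-2 - 1*40)/3 = 5/3 - (-2 - 40)/3 = 5/3 - ⅓*(-42) = 5/3 + 14 = 47/3 ≈ 15.667)
(-10 + N)² = (-10 + 47/3)² = (17/3)² = 289/9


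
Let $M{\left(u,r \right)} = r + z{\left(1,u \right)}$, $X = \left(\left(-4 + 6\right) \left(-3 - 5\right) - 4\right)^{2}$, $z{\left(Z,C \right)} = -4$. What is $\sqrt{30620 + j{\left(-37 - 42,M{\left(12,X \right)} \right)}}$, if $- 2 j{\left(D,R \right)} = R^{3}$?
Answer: $34 i \sqrt{26833} \approx 5569.5 i$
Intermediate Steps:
$X = 400$ ($X = \left(2 \left(-8\right) - 4\right)^{2} = \left(-16 - 4\right)^{2} = \left(-20\right)^{2} = 400$)
$M{\left(u,r \right)} = -4 + r$ ($M{\left(u,r \right)} = r - 4 = -4 + r$)
$j{\left(D,R \right)} = - \frac{R^{3}}{2}$
$\sqrt{30620 + j{\left(-37 - 42,M{\left(12,X \right)} \right)}} = \sqrt{30620 - \frac{\left(-4 + 400\right)^{3}}{2}} = \sqrt{30620 - \frac{396^{3}}{2}} = \sqrt{30620 - 31049568} = \sqrt{-31018948} = 34 i \sqrt{26833}$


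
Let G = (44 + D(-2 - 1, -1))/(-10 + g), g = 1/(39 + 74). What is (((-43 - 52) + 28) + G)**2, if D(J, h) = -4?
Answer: 6426106569/1274641 ≈ 5041.5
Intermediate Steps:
g = 1/113 ≈ 0.0088496
G = -4520/1129 (G = (44 - 4)/(-10 + 1/113) = 40/(-1129/113) = 40*(-113/1129) = -4520/1129 ≈ -4.0035)
(((-43 - 52) + 28) + G)**2 = (((-43 - 52) + 28) - 4520/1129)**2 = ((-95 + 28) - 4520/1129)**2 = (-67 - 4520/1129)**2 = (-80163/1129)**2 = 6426106569/1274641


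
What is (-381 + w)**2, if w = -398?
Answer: 606841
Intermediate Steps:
(-381 + w)**2 = (-381 - 398)**2 = (-779)**2 = 606841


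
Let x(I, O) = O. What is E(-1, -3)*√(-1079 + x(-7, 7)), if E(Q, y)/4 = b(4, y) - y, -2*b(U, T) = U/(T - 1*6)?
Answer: 464*I*√67/9 ≈ 422.0*I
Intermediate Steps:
b(U, T) = -U/(2*(-6 + T)) (b(U, T) = -U/(2*(T - 1*6)) = -U/(2*(T - 6)) = -U/(2*(-6 + T)))
E(Q, y) = -16/(-12 + 2*y) - 4*y (E(Q, y) = 4*(-1*4/(-12 + 2*y) - y) = 4*(-4/(-12 + 2*y) - y) = 4*(-y - 4/(-12 + 2*y)) = -16/(-12 + 2*y) - 4*y)
E(-1, -3)*√(-1079 + x(-7, 7)) = (4*(-2 - 1*(-3)*(-6 - 3))/(-6 - 3))*√(-1079 + 7) = (4*(-2 - 1*(-3)*(-9))/(-9))*√(-1072) = (4*(-⅑)*(-2 - 27))*(4*I*√67) = (4*(-⅑)*(-29))*(4*I*√67) = 116*(4*I*√67)/9 = 464*I*√67/9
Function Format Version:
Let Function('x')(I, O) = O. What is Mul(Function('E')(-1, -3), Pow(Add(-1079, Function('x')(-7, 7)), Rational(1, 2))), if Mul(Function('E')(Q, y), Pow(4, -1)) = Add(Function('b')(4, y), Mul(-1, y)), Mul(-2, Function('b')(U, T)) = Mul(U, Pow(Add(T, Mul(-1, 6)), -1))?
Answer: Mul(Rational(464, 9), I, Pow(67, Rational(1, 2))) ≈ Mul(422.00, I)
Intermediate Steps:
Function('b')(U, T) = Mul(Rational(-1, 2), U, Pow(Add(-6, T), -1)) (Function('b')(U, T) = Mul(Rational(-1, 2), Mul(U, Pow(Add(T, Mul(-1, 6)), -1))) = Mul(Rational(-1, 2), Mul(U, Pow(Add(T, -6), -1))) = Mul(Rational(-1, 2), Mul(U, Pow(Add(-6, T), -1))) = Mul(Rational(-1, 2), U, Pow(Add(-6, T), -1)))
Function('E')(Q, y) = Add(Mul(-16, Pow(Add(-12, Mul(2, y)), -1)), Mul(-4, y)) (Function('E')(Q, y) = Mul(4, Add(Mul(-1, 4, Pow(Add(-12, Mul(2, y)), -1)), Mul(-1, y))) = Mul(4, Add(Mul(-4, Pow(Add(-12, Mul(2, y)), -1)), Mul(-1, y))) = Mul(4, Add(Mul(-1, y), Mul(-4, Pow(Add(-12, Mul(2, y)), -1)))) = Add(Mul(-16, Pow(Add(-12, Mul(2, y)), -1)), Mul(-4, y)))
Mul(Function('E')(-1, -3), Pow(Add(-1079, Function('x')(-7, 7)), Rational(1, 2))) = Mul(Mul(4, Pow(Add(-6, -3), -1), Add(-2, Mul(-1, -3, Add(-6, -3)))), Pow(Add(-1079, 7), Rational(1, 2))) = Mul(Mul(4, Pow(-9, -1), Add(-2, Mul(-1, -3, -9))), Pow(-1072, Rational(1, 2))) = Mul(Mul(4, Rational(-1, 9), Add(-2, -27)), Mul(4, I, Pow(67, Rational(1, 2)))) = Mul(Mul(4, Rational(-1, 9), -29), Mul(4, I, Pow(67, Rational(1, 2)))) = Mul(Rational(116, 9), Mul(4, I, Pow(67, Rational(1, 2)))) = Mul(Rational(464, 9), I, Pow(67, Rational(1, 2)))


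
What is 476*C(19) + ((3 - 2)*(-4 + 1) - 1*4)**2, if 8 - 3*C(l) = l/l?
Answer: 3479/3 ≈ 1159.7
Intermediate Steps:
C(l) = 7/3 (C(l) = 8/3 - l/(3*l) = 8/3 - 1/3*1 = 8/3 - 1/3 = 7/3)
476*C(19) + ((3 - 2)*(-4 + 1) - 1*4)**2 = 476*(7/3) + ((3 - 2)*(-4 + 1) - 1*4)**2 = 3332/3 + (1*(-3) - 4)**2 = 3332/3 + (-3 - 4)**2 = 3332/3 + (-7)**2 = 3332/3 + 49 = 3479/3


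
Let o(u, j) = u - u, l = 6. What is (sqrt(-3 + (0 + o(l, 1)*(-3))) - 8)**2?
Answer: (8 - I*sqrt(3))**2 ≈ 61.0 - 27.713*I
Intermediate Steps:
o(u, j) = 0
(sqrt(-3 + (0 + o(l, 1)*(-3))) - 8)**2 = (sqrt(-3 + (0 + 0*(-3))) - 8)**2 = (sqrt(-3 + (0 + 0)) - 8)**2 = (sqrt(-3 + 0) - 8)**2 = (sqrt(-3) - 8)**2 = (I*sqrt(3) - 8)**2 = (-8 + I*sqrt(3))**2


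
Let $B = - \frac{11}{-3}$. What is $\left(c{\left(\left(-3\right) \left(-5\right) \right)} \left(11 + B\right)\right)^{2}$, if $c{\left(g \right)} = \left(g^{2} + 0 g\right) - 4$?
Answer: $\frac{94556176}{9} \approx 1.0506 \cdot 10^{7}$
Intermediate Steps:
$c{\left(g \right)} = -4 + g^{2}$ ($c{\left(g \right)} = \left(g^{2} + 0\right) - 4 = g^{2} - 4 = -4 + g^{2}$)
$B = \frac{11}{3}$ ($B = \left(-11\right) \left(- \frac{1}{3}\right) = \frac{11}{3} \approx 3.6667$)
$\left(c{\left(\left(-3\right) \left(-5\right) \right)} \left(11 + B\right)\right)^{2} = \left(\left(-4 + \left(\left(-3\right) \left(-5\right)\right)^{2}\right) \left(11 + \frac{11}{3}\right)\right)^{2} = \left(\left(-4 + 15^{2}\right) \frac{44}{3}\right)^{2} = \left(\left(-4 + 225\right) \frac{44}{3}\right)^{2} = \left(221 \cdot \frac{44}{3}\right)^{2} = \left(\frac{9724}{3}\right)^{2} = \frac{94556176}{9}$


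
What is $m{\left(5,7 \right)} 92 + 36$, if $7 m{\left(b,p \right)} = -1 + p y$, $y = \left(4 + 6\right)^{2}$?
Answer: $\frac{64560}{7} \approx 9222.9$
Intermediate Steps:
$y = 100$ ($y = 10^{2} = 100$)
$m{\left(b,p \right)} = - \frac{1}{7} + \frac{100 p}{7}$ ($m{\left(b,p \right)} = \frac{-1 + p 100}{7} = \frac{-1 + 100 p}{7} = - \frac{1}{7} + \frac{100 p}{7}$)
$m{\left(5,7 \right)} 92 + 36 = \left(- \frac{1}{7} + \frac{100}{7} \cdot 7\right) 92 + 36 = \left(- \frac{1}{7} + 100\right) 92 + 36 = \frac{699}{7} \cdot 92 + 36 = \frac{64308}{7} + 36 = \frac{64560}{7}$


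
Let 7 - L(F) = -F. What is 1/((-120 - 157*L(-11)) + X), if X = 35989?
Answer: 1/36497 ≈ 2.7400e-5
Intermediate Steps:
L(F) = 7 + F (L(F) = 7 - (-1)*F = 7 + F)
1/((-120 - 157*L(-11)) + X) = 1/((-120 - 157*(7 - 11)) + 35989) = 1/((-120 - 157*(-4)) + 35989) = 1/((-120 + 628) + 35989) = 1/(508 + 35989) = 1/36497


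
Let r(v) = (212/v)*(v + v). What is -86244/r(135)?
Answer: -21561/106 ≈ -203.41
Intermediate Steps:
r(v) = 424 (r(v) = (212/v)*(2*v) = 424)
-86244/r(135) = -86244/424 = -86244*1/424 = -21561/106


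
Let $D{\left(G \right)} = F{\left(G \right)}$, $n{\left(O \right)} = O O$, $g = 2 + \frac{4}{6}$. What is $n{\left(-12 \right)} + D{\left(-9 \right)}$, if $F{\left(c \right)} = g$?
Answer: $\frac{440}{3} \approx 146.67$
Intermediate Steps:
$g = \frac{8}{3}$ ($g = 2 + 4 \cdot \frac{1}{6} = 2 + \frac{2}{3} = \frac{8}{3} \approx 2.6667$)
$n{\left(O \right)} = O^{2}$
$F{\left(c \right)} = \frac{8}{3}$
$D{\left(G \right)} = \frac{8}{3}$
$n{\left(-12 \right)} + D{\left(-9 \right)} = \left(-12\right)^{2} + \frac{8}{3} = 144 + \frac{8}{3} = \frac{440}{3}$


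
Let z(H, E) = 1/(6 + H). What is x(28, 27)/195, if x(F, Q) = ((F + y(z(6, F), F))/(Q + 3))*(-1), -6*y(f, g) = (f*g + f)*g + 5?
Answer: -11/4050 ≈ -0.0027160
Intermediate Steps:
y(f, g) = -⅚ - g*(f + f*g)/6 (y(f, g) = -((f*g + f)*g + 5)/6 = -((f + f*g)*g + 5)/6 = -(g*(f + f*g) + 5)/6 = -(5 + g*(f + f*g))/6 = -⅚ - g*(f + f*g)/6)
x(F, Q) = -(-⅚ - F²/72 + 71*F/72)/(3 + Q) (x(F, Q) = ((F + (-⅚ - F/(6*(6 + 6)) - F²/(6*(6 + 6))))/(Q + 3))*(-1) = ((F + (-⅚ - ⅙*F/12 - ⅙*F²/12))/(3 + Q))*(-1) = ((F + (-⅚ - ⅙*1/12*F - ⅙*1/12*F²))/(3 + Q))*(-1) = ((F + (-⅚ - F/72 - F²/72))/(3 + Q))*(-1) = ((-⅚ - F²/72 + 71*F/72)/(3 + Q))*(-1) = -(-⅚ - F²/72 + 71*F/72)/(3 + Q))
x(28, 27)/195 = ((60 + 28² - 71*28)/(72*(3 + 27)))/195 = ((1/72)*(60 + 784 - 1988)/30)*(1/195) = ((1/72)*(1/30)*(-1144))*(1/195) = -143/270*1/195 = -11/4050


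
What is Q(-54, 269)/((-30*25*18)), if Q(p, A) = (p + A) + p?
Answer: -161/13500 ≈ -0.011926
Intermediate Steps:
Q(p, A) = A + 2*p (Q(p, A) = (A + p) + p = A + 2*p)
Q(-54, 269)/((-30*25*18)) = (269 + 2*(-54))/((-30*25*18)) = (269 - 108)/((-750*18)) = 161/(-13500) = 161*(-1/13500) = -161/13500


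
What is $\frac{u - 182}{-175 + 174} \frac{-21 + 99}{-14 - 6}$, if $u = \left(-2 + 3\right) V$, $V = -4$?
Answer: $- \frac{3627}{5} \approx -725.4$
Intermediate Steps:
$u = -4$ ($u = \left(-2 + 3\right) \left(-4\right) = 1 \left(-4\right) = -4$)
$\frac{u - 182}{-175 + 174} \frac{-21 + 99}{-14 - 6} = \frac{-4 - 182}{-175 + 174} \frac{-21 + 99}{-14 - 6} = - \frac{186}{-1} \frac{78}{-20} = \left(-186\right) \left(-1\right) 78 \left(- \frac{1}{20}\right) = 186 \left(- \frac{39}{10}\right) = - \frac{3627}{5}$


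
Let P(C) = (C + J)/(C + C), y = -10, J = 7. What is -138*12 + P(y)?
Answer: -33117/20 ≈ -1655.8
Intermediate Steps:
P(C) = (7 + C)/(2*C) (P(C) = (C + 7)/(C + C) = (7 + C)/((2*C)) = (7 + C)*(1/(2*C)) = (7 + C)/(2*C))
-138*12 + P(y) = -138*12 + (½)*(7 - 10)/(-10) = -1656 + (½)*(-⅒)*(-3) = -1656 + 3/20 = -33117/20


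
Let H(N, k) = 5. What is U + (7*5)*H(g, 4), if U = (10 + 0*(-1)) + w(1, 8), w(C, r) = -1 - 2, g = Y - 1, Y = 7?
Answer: 182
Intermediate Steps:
g = 6 (g = 7 - 1 = 6)
w(C, r) = -3
U = 7 (U = (10 + 0*(-1)) - 3 = (10 + 0) - 3 = 10 - 3 = 7)
U + (7*5)*H(g, 4) = 7 + (7*5)*5 = 7 + 35*5 = 7 + 175 = 182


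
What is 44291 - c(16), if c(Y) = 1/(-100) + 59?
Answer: 4423201/100 ≈ 44232.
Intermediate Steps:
c(Y) = 5899/100 (c(Y) = -1/100 + 59 = 5899/100)
44291 - c(16) = 44291 - 1*5899/100 = 44291 - 5899/100 = 4423201/100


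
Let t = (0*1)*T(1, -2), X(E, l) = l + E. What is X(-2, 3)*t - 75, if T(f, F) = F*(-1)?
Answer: -75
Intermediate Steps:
X(E, l) = E + l
T(f, F) = -F
t = 0 (t = (0*1)*(-1*(-2)) = 0*2 = 0)
X(-2, 3)*t - 75 = (-2 + 3)*0 - 75 = 1*0 - 75 = 0 - 75 = -75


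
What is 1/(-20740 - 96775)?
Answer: -1/117515 ≈ -8.5096e-6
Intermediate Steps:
1/(-20740 - 96775) = 1/(-117515) = -1/117515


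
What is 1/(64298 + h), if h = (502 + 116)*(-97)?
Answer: 1/4352 ≈ 0.00022978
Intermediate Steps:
h = -59946 (h = 618*(-97) = -59946)
1/(64298 + h) = 1/(64298 - 59946) = 1/4352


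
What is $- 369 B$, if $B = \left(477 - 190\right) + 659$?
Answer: $-349074$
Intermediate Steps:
$B = 946$ ($B = 287 + 659 = 946$)
$- 369 B = \left(-369\right) 946 = -349074$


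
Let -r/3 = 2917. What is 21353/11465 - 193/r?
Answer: 189072848/100330215 ≈ 1.8845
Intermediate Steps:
r = -8751 (r = -3*2917 = -8751)
21353/11465 - 193/r = 21353/11465 - 193/(-8751) = 21353*(1/11465) - 193*(-1/8751) = 21353/11465 + 193/8751 = 189072848/100330215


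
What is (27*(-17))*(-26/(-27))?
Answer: -442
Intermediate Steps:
(27*(-17))*(-26/(-27)) = -(-11934)*(-1)/27 = -459*26/27 = -442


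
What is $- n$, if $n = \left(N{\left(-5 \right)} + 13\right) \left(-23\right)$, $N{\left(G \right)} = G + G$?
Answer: $69$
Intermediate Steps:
$N{\left(G \right)} = 2 G$
$n = -69$ ($n = \left(2 \left(-5\right) + 13\right) \left(-23\right) = \left(-10 + 13\right) \left(-23\right) = 3 \left(-23\right) = -69$)
$- n = \left(-1\right) \left(-69\right) = 69$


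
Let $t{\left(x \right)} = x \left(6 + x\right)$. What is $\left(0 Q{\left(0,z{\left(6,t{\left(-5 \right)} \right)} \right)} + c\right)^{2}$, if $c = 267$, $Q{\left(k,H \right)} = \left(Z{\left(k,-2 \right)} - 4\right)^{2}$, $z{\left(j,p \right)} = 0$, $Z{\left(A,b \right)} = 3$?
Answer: $71289$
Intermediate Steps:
$Q{\left(k,H \right)} = 1$ ($Q{\left(k,H \right)} = \left(3 - 4\right)^{2} = \left(-1\right)^{2} = 1$)
$\left(0 Q{\left(0,z{\left(6,t{\left(-5 \right)} \right)} \right)} + c\right)^{2} = \left(0 \cdot 1 + 267\right)^{2} = \left(0 + 267\right)^{2} = 267^{2} = 71289$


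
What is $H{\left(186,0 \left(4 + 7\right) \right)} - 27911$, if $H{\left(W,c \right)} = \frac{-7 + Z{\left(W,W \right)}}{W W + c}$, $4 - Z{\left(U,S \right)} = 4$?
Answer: $- \frac{965608963}{34596} \approx -27911.0$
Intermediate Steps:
$Z{\left(U,S \right)} = 0$ ($Z{\left(U,S \right)} = 4 - 4 = 0$)
$H{\left(W,c \right)} = - \frac{7}{c + W^{2}}$ ($H{\left(W,c \right)} = \frac{-7 + 0}{W W + c} = - \frac{7}{W^{2} + c} = - \frac{7}{c + W^{2}}$)
$H{\left(186,0 \left(4 + 7\right) \right)} - 27911 = - \frac{7}{0 \left(4 + 7\right) + 186^{2}} - 27911 = - \frac{7}{0 \cdot 11 + 34596} - 27911 = - \frac{7}{0 + 34596} - 27911 = - \frac{7}{34596} - 27911 = - \frac{965608963}{34596}$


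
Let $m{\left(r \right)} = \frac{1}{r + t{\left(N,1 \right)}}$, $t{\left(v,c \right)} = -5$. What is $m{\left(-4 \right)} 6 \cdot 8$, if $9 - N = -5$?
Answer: $- \frac{16}{3} \approx -5.3333$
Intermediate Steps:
$N = 14$ ($N = 9 - -5 = 9 + 5 = 14$)
$m{\left(r \right)} = \frac{1}{-5 + r}$ ($m{\left(r \right)} = \frac{1}{r - 5} = \frac{1}{-5 + r}$)
$m{\left(-4 \right)} 6 \cdot 8 = \frac{1}{-5 - 4} \cdot 6 \cdot 8 = \frac{1}{-9} \cdot 6 \cdot 8 = \left(- \frac{1}{9}\right) 6 \cdot 8 = \left(- \frac{2}{3}\right) 8 = - \frac{16}{3}$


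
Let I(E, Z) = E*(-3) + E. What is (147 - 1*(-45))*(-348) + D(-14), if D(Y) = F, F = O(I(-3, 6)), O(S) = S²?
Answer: -66780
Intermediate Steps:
I(E, Z) = -2*E (I(E, Z) = -3*E + E = -2*E)
F = 36 (F = (-2*(-3))² = 6² = 36)
D(Y) = 36
(147 - 1*(-45))*(-348) + D(-14) = (147 - 1*(-45))*(-348) + 36 = (147 + 45)*(-348) + 36 = 192*(-348) + 36 = -66816 + 36 = -66780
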